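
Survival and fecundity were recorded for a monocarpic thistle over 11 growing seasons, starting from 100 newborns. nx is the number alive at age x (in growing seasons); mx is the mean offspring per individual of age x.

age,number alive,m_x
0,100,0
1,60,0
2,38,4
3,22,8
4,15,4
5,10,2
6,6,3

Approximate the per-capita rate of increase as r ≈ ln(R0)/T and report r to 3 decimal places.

lx = nx/n0 = nx/100: 1, 0.6, 0.38, 0.22, 0.15, 0.1, 0.06
R0 = Σ lx·mx = 0 + 0 + 1.52 + 1.76 + 0.6 + 0.2 + 0.18 = 4.26
Σ x·lx·mx = 12.8; T = 12.8/4.26 = 3.00469…
r ≈ ln(R0)/T = ln(4.26)/3.00469… = 0.48233… → 0.482

0.482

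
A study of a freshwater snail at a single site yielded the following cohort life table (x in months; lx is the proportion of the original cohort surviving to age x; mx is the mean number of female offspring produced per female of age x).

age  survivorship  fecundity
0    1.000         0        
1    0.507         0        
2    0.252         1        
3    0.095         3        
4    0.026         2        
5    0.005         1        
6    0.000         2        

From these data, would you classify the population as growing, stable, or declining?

R0 = Σ lx·mx = 0 + 0 + 0.252 + 0.285 + 0.052 + 0.005 + 0 = 0.594
R0 < 1, so the population is declining.

declining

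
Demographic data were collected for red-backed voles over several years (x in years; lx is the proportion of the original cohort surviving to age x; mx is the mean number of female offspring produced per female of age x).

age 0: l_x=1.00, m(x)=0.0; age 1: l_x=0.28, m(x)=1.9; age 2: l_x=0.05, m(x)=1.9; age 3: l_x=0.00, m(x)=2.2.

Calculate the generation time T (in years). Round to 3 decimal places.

1.152

lx·mx: 0, 0.532, 0.095, 0 → R0 = 0.627
x·lx·mx: 0, 0.532, 0.19, 0 → Σ = 0.722
T = 0.722 / 0.627 = 1.151515… → 1.152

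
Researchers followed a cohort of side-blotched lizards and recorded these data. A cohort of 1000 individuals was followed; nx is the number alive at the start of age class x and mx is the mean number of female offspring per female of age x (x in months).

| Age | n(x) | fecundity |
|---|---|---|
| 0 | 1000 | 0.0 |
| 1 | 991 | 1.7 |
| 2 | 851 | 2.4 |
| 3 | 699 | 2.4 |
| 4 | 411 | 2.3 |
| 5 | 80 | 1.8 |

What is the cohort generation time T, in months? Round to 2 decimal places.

lx = nx/n0 = nx/1000: 1, 0.991, 0.851, 0.699, 0.411, 0.08
lx·mx: 0, 1.6847, 2.0424, 1.6776, 0.9453, 0.144 → R0 = 6.494
x·lx·mx: 0, 1.6847, 4.0848, 5.0328, 3.7812, 0.72 → Σ = 15.3035
T = 15.3035 / 6.494 = 2.35656… → 2.36

2.36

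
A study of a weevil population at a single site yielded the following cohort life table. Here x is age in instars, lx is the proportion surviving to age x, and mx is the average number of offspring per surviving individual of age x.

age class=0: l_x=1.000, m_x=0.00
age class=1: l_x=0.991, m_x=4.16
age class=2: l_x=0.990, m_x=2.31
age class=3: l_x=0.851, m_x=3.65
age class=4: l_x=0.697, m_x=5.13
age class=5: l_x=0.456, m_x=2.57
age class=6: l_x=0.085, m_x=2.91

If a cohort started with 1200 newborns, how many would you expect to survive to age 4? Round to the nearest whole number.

836

Expected survivors = N0 · l_4 = 1200 × 0.697 = 836.4 → 836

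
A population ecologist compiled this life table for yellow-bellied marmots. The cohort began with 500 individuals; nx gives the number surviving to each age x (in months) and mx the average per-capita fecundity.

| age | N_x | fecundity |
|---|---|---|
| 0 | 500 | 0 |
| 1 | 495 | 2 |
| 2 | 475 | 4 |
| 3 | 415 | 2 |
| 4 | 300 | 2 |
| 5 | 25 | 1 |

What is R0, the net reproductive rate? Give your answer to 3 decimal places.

lx = nx/n0 = nx/500: 1, 0.99, 0.95, 0.83, 0.6, 0.05
lx·mx by age: 0, 1.98, 3.8, 1.66, 1.2, 0.05
R0 = Σ lx·mx = 8.69 → 8.690

8.690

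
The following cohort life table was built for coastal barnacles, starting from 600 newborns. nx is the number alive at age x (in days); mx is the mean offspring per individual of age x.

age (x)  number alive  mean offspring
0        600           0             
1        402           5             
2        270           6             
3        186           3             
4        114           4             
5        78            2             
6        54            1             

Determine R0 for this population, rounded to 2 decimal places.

lx = nx/n0 = nx/600: 1, 0.67, 0.45, 0.31, 0.19, 0.13, 0.09
lx·mx by age: 0, 3.35, 2.7, 0.93, 0.76, 0.26, 0.09
R0 = Σ lx·mx = 8.09 → 8.09

8.09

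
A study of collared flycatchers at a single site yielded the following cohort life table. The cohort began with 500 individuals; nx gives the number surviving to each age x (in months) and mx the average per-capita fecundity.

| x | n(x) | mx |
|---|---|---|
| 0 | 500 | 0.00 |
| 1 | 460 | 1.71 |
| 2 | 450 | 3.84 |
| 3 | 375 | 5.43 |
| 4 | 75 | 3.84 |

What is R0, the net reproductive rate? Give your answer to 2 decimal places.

9.68

lx = nx/n0 = nx/500: 1, 0.92, 0.9, 0.75, 0.15
lx·mx by age: 0, 1.5732, 3.456, 4.0725, 0.576
R0 = Σ lx·mx = 9.6777 → 9.68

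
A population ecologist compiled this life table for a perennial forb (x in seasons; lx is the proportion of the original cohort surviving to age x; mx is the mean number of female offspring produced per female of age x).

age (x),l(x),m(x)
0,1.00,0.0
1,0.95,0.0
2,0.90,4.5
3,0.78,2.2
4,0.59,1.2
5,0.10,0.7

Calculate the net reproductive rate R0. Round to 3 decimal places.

6.544

lx·mx by age: 0, 0, 4.05, 1.716, 0.708, 0.07
R0 = Σ lx·mx = 6.544 → 6.544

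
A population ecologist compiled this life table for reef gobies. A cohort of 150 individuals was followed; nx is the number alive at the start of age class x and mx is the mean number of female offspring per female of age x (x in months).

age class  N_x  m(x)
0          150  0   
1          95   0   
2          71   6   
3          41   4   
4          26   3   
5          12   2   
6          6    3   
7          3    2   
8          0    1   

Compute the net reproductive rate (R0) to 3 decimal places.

4.773

lx = nx/n0 = nx/150: 1, 0.63333…, 0.47333…, 0.27333…, 0.17333…, 0.08, 0.04, 0.02, 0
lx·mx by age: 0, 0, 2.84…, 1.093333…, 0.52…, 0.16, 0.12, 0.04, 0
R0 = Σ lx·mx = 4.773333… → 4.773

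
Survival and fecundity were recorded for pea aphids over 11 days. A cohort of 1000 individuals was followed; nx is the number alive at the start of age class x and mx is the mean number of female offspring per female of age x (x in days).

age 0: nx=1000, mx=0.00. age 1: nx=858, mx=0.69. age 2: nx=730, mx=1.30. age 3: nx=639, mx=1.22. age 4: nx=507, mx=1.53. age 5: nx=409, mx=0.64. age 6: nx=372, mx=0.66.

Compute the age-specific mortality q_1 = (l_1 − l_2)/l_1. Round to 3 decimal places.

0.149

lx = nx/n0 = nx/1000: 1, 0.858, 0.73, 0.639, 0.507, 0.409, 0.372
q_1 = (l_1 − l_2) / l_1 = (0.858 − 0.73) / 0.858
     = 0.128 / 0.858 = 0.149184… → 0.149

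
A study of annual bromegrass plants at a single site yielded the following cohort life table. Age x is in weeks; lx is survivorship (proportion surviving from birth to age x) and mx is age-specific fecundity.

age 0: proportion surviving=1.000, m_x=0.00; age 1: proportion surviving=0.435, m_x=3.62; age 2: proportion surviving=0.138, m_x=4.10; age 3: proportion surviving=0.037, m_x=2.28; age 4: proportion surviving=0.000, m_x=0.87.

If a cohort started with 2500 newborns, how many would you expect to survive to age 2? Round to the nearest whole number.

Expected survivors = N0 · l_2 = 2500 × 0.138 = 345 → 345

345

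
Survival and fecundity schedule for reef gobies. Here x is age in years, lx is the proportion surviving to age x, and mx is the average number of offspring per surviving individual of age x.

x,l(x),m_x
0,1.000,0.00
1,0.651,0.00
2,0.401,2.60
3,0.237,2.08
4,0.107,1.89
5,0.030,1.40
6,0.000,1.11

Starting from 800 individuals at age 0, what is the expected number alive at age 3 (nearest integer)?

190

Expected survivors = N0 · l_3 = 800 × 0.237 = 189.6 → 190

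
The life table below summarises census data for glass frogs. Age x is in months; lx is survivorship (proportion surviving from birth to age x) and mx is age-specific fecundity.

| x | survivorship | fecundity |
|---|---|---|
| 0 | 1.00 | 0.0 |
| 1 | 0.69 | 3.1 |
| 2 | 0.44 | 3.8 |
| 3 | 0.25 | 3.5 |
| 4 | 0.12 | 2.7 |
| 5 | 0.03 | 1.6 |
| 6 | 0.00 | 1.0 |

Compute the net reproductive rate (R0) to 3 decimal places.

5.058

lx·mx by age: 0, 2.139, 1.672, 0.875, 0.324, 0.048, 0
R0 = Σ lx·mx = 5.058 → 5.058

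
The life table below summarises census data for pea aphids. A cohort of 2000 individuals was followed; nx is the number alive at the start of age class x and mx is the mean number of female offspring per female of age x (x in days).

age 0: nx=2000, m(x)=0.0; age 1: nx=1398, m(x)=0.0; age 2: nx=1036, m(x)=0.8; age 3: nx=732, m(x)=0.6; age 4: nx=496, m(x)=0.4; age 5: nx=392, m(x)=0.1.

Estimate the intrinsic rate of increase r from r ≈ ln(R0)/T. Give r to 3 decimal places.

lx = nx/n0 = nx/2000: 1, 0.699, 0.518, 0.366, 0.248, 0.196
R0 = Σ lx·mx = 0 + 0 + 0.4144 + 0.2196 + 0.0992 + 0.0196 = 0.7528
Σ x·lx·mx = 1.9824; T = 1.9824/0.7528 = 2.63337…
r ≈ ln(R0)/T = ln(0.7528)/2.63337… = -0.10783… → -0.108

-0.108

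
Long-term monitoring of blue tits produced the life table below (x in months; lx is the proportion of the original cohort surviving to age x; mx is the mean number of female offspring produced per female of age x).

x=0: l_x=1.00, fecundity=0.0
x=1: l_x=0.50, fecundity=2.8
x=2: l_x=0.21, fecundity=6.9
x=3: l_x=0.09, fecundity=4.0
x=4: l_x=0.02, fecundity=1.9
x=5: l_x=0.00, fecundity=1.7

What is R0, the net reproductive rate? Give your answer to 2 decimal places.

lx·mx by age: 0, 1.4, 1.449, 0.36, 0.038, 0
R0 = Σ lx·mx = 3.247 → 3.25

3.25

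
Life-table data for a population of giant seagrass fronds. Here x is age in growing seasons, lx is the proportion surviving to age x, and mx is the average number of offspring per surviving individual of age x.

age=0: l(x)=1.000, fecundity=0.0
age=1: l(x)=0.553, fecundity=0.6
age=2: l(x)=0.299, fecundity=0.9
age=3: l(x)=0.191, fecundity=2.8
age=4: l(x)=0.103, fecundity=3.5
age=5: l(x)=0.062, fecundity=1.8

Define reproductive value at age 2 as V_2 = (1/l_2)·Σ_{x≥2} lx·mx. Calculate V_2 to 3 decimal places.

lx·mx for x ≥ 2: 0.2691, 0.5348, 0.3605, 0.1116 → sum = 1.276
V_2 = 1.276 / l_2 = 1.276 / 0.299 = 4.267559… → 4.268

4.268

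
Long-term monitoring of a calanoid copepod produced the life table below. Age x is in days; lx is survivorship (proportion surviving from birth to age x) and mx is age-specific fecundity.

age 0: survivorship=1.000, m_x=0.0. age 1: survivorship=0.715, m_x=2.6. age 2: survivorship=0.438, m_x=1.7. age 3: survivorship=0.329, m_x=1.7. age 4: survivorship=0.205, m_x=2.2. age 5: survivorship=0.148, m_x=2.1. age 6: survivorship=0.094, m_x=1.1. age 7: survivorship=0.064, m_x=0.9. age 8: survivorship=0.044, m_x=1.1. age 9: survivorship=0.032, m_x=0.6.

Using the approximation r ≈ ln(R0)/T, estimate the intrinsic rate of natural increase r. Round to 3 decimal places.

0.593

R0 = Σ lx·mx = 0 + 1.859 + 0.7446 + 0.5593 + 0.451 + 0.3108 + 0.1034 + 0.0576 + 0.0484 + 0.0192 = 4.1533
Σ x·lx·mx = 9.9677; T = 9.9677/4.1533 = 2.39995…
r ≈ ln(R0)/T = ln(4.1533)/2.39995… = 0.59331… → 0.593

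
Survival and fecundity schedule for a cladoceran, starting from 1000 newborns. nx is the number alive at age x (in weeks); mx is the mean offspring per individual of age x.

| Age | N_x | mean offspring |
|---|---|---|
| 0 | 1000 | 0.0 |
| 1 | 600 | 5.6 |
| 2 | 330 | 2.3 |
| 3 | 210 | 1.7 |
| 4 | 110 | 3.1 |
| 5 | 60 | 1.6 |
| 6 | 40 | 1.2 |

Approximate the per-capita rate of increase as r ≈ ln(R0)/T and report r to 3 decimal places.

0.983

lx = nx/n0 = nx/1000: 1, 0.6, 0.33, 0.21, 0.11, 0.06, 0.04
R0 = Σ lx·mx = 0 + 3.36 + 0.759 + 0.357 + 0.341 + 0.096 + 0.048 = 4.961
Σ x·lx·mx = 8.081; T = 8.081/4.961 = 1.62891…
r ≈ ln(R0)/T = ln(4.961)/1.62891… = 0.98324… → 0.983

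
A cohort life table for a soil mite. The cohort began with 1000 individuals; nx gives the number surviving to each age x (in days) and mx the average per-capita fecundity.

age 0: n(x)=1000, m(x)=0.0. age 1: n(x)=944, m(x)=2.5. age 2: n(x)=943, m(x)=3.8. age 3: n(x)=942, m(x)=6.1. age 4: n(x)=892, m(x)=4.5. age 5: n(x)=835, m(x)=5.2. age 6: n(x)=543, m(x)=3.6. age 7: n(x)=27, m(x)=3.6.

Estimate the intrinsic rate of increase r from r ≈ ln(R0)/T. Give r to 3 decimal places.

lx = nx/n0 = nx/1000: 1, 0.944, 0.943, 0.942, 0.892, 0.835, 0.543, 0.027
R0 = Σ lx·mx = 0 + 2.36 + 3.5834 + 5.7462 + 4.014 + 4.342 + 1.9548 + 0.0972 = 22.0976
Σ x·lx·mx = 76.9406; T = 76.9406/22.0976 = 3.48185…
r ≈ ln(R0)/T = ln(22.0976)/3.48185… = 0.88903… → 0.889

0.889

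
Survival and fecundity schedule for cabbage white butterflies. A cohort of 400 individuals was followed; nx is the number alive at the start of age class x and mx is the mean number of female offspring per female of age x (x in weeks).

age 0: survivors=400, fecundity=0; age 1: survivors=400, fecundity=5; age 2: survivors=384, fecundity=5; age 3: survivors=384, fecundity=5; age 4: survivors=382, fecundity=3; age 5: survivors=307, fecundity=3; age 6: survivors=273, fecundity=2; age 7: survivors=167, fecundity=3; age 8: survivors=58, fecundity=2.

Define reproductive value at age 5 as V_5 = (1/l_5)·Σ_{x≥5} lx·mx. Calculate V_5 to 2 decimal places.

lx = nx/n0 = nx/400: 1, 1, 0.96, 0.96, 0.955, 0.7675, 0.6825, 0.4175, 0.145
lx·mx for x ≥ 5: 2.3025, 1.365, 1.2525, 0.29 → sum = 5.21
V_5 = 5.21 / l_5 = 5.21 / 0.7675 = 6.788274… → 6.79

6.79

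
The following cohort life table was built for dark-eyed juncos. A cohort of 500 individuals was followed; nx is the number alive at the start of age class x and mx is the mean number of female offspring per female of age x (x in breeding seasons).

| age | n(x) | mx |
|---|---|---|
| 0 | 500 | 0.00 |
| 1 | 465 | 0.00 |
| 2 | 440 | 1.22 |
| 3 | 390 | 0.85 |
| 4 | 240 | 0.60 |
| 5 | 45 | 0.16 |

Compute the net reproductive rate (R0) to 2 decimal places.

2.04

lx = nx/n0 = nx/500: 1, 0.93, 0.88, 0.78, 0.48, 0.09
lx·mx by age: 0, 0, 1.0736, 0.663, 0.288, 0.0144
R0 = Σ lx·mx = 2.039 → 2.04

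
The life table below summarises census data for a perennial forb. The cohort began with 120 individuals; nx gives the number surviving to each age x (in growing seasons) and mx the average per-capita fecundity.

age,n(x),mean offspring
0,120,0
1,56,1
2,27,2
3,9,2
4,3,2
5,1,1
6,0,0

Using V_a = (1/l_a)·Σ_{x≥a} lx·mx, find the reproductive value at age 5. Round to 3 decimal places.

lx = nx/n0 = nx/120: 1, 0.46667…, 0.225, 0.075, 0.025, 0.00833…, 0
lx·mx for x ≥ 5: 0.008333…, 0 → sum = 0.008333…
V_5 = 0.008333… / l_5 = 0.008333… / 0.008333… = 1 → 1.000

1.000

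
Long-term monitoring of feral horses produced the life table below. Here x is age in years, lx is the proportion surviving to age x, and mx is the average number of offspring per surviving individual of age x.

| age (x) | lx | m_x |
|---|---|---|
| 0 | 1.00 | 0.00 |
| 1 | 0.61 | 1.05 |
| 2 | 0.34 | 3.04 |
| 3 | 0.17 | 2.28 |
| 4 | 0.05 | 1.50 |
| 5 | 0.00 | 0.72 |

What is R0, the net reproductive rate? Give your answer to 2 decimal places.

lx·mx by age: 0, 0.6405, 1.0336, 0.3876, 0.075, 0
R0 = Σ lx·mx = 2.1367 → 2.14

2.14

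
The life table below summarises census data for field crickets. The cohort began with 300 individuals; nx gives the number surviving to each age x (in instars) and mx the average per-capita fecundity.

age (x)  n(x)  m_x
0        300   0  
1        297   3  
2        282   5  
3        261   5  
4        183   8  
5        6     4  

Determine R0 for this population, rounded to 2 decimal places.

lx = nx/n0 = nx/300: 1, 0.99, 0.94, 0.87, 0.61, 0.02
lx·mx by age: 0, 2.97, 4.7, 4.35, 4.88, 0.08
R0 = Σ lx·mx = 16.98 → 16.98

16.98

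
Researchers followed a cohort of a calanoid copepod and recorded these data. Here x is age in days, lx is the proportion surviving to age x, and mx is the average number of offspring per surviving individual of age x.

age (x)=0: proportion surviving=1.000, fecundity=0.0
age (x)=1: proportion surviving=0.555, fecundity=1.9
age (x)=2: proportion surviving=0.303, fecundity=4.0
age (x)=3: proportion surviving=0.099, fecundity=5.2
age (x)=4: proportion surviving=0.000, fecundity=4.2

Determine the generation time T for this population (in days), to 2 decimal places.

1.81

lx·mx: 0, 1.0545, 1.212, 0.5148, 0 → R0 = 2.7813
x·lx·mx: 0, 1.0545, 2.424, 1.5444, 0 → Σ = 5.0229
T = 5.0229 / 2.7813 = 1.805954… → 1.81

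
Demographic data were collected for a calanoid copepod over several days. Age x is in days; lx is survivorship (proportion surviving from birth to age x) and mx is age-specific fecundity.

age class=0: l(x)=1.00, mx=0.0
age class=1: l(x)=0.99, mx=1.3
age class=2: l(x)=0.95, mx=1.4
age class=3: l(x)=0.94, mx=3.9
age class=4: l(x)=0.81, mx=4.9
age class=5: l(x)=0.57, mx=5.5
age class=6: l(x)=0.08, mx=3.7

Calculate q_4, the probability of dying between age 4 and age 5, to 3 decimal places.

q_4 = (l_4 − l_5) / l_4 = (0.81 − 0.57) / 0.81
     = 0.24 / 0.81 = 0.296296… → 0.296

0.296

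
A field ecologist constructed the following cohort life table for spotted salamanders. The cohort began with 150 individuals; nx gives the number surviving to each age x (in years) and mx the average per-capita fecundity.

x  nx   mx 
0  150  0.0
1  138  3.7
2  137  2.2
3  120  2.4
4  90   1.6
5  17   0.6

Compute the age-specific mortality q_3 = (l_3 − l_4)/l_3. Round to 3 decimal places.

lx = nx/n0 = nx/150: 1, 0.92, 0.91333…, 0.8, 0.6, 0.11333…
q_3 = (l_3 − l_4) / l_3 = (0.8 − 0.6) / 0.8
     = 0.2 / 0.8 = 0.25 → 0.250

0.250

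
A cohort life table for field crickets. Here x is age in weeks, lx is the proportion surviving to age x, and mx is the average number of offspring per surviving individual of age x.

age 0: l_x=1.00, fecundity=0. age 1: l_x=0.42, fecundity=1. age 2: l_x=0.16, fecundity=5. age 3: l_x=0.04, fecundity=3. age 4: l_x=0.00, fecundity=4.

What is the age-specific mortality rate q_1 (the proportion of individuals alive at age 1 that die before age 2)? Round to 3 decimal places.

0.619

q_1 = (l_1 − l_2) / l_1 = (0.42 − 0.16) / 0.42
     = 0.26 / 0.42 = 0.619048… → 0.619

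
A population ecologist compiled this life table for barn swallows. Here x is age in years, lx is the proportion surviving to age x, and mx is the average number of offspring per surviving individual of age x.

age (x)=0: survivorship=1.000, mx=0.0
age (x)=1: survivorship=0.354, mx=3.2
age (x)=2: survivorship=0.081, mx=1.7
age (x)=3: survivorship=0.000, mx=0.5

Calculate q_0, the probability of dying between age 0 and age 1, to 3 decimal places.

0.646

q_0 = (l_0 − l_1) / l_0 = (1 − 0.354) / 1
     = 0.646 / 1 = 0.646 → 0.646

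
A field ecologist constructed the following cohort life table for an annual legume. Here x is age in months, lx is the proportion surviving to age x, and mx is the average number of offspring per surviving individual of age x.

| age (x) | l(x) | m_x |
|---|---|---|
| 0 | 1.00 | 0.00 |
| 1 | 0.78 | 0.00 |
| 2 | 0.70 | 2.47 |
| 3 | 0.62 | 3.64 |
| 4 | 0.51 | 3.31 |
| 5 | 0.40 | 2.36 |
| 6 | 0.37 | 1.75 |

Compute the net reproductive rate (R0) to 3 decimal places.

7.265

lx·mx by age: 0, 0, 1.729, 2.2568, 1.6881, 0.944, 0.6475
R0 = Σ lx·mx = 7.2654 → 7.265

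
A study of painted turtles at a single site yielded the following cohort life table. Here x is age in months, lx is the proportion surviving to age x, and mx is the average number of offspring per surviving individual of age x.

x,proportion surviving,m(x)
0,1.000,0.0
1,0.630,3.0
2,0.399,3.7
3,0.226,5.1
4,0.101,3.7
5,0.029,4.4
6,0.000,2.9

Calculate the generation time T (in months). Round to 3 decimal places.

lx·mx: 0, 1.89, 1.4763, 1.1526, 0.3737, 0.1276, 0 → R0 = 5.0202
x·lx·mx: 0, 1.89, 2.9526, 3.4578, 1.4948, 0.638, 0 → Σ = 10.4332
T = 10.4332 / 5.0202 = 2.078244… → 2.078

2.078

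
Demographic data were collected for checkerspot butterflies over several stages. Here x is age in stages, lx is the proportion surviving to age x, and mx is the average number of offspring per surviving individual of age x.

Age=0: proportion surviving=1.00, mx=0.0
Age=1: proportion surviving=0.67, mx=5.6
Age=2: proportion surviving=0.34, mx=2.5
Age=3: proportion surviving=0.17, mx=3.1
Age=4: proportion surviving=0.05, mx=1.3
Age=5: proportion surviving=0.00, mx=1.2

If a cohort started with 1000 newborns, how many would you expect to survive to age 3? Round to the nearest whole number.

Expected survivors = N0 · l_3 = 1000 × 0.17 = 170 → 170

170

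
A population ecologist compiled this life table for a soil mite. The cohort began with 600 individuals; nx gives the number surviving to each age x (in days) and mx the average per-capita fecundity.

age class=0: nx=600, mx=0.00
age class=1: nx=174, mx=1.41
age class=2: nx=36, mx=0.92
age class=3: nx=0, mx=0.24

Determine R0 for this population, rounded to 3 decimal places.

0.464

lx = nx/n0 = nx/600: 1, 0.29, 0.06, 0
lx·mx by age: 0, 0.4089, 0.0552, 0
R0 = Σ lx·mx = 0.4641 → 0.464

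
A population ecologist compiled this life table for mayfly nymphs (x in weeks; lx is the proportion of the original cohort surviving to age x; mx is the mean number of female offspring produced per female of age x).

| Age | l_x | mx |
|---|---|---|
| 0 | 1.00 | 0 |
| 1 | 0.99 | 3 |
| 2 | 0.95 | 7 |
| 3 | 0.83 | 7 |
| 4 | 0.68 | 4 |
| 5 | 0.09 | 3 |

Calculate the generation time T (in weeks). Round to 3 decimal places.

2.493

lx·mx: 0, 2.97, 6.65, 5.81, 2.72, 0.27 → R0 = 18.42
x·lx·mx: 0, 2.97, 13.3, 17.43, 10.88, 1.35 → Σ = 45.93
T = 45.93 / 18.42 = 2.493485… → 2.493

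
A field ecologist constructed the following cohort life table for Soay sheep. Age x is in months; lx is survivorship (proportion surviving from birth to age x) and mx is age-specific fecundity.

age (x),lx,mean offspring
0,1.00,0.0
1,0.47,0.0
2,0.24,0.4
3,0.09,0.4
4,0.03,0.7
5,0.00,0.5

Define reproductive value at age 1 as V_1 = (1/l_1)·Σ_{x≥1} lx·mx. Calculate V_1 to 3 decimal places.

0.326

lx·mx for x ≥ 1: 0, 0.096, 0.036, 0.021, 0 → sum = 0.153
V_1 = 0.153 / l_1 = 0.153 / 0.47 = 0.325532… → 0.326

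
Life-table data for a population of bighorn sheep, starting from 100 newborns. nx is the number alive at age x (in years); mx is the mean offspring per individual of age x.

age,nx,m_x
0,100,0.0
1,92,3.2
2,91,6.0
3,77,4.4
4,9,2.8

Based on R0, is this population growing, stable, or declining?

lx = nx/n0 = nx/100: 1, 0.92, 0.91, 0.77, 0.09
R0 = Σ lx·mx = 0 + 2.944 + 5.46 + 3.388 + 0.252 = 12.044
R0 > 1, so the population is growing.

growing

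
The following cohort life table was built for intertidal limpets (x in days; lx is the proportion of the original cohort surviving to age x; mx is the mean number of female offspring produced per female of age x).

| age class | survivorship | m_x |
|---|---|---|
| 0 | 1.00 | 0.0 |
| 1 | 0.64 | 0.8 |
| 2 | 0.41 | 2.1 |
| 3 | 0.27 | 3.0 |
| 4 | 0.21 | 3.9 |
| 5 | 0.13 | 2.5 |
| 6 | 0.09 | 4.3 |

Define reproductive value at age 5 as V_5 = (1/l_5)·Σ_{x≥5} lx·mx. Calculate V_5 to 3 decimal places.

5.477

lx·mx for x ≥ 5: 0.325, 0.387 → sum = 0.712
V_5 = 0.712 / l_5 = 0.712 / 0.13 = 5.476923… → 5.477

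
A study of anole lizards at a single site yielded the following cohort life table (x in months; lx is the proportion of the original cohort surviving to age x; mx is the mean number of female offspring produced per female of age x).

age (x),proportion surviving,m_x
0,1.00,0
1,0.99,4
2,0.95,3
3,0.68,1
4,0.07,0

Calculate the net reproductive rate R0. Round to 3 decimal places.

7.490

lx·mx by age: 0, 3.96, 2.85, 0.68, 0
R0 = Σ lx·mx = 7.49 → 7.490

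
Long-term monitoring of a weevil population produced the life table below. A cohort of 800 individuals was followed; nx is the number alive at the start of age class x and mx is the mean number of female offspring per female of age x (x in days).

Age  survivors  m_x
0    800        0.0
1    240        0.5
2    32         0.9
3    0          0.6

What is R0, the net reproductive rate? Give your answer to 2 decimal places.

lx = nx/n0 = nx/800: 1, 0.3, 0.04, 0
lx·mx by age: 0, 0.15, 0.036, 0
R0 = Σ lx·mx = 0.186 → 0.19

0.19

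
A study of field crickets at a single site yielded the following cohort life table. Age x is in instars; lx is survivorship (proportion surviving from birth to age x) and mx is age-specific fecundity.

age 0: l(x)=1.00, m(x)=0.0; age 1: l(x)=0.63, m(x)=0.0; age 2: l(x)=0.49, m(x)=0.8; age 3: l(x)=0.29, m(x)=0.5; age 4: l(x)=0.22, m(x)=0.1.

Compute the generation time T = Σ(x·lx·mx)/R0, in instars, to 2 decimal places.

2.34

lx·mx: 0, 0, 0.392, 0.145, 0.022 → R0 = 0.559
x·lx·mx: 0, 0, 0.784, 0.435, 0.088 → Σ = 1.307
T = 1.307 / 0.559 = 2.338104… → 2.34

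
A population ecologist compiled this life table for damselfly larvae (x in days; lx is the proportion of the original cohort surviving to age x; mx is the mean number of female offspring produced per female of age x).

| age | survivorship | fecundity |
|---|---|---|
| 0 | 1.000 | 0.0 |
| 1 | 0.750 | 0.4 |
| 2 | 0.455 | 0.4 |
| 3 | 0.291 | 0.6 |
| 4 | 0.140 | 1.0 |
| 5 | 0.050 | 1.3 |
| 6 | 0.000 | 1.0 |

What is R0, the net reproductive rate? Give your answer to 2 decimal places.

lx·mx by age: 0, 0.3, 0.182, 0.1746, 0.14, 0.065, 0
R0 = Σ lx·mx = 0.8616 → 0.86

0.86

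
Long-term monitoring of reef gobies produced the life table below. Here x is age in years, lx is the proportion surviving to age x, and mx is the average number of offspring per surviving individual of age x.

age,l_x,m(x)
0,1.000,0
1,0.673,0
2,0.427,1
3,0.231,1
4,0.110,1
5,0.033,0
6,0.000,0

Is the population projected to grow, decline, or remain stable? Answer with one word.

R0 = Σ lx·mx = 0 + 0 + 0.427 + 0.231 + 0.11 + 0 + 0 = 0.768
R0 < 1, so the population is declining.

declining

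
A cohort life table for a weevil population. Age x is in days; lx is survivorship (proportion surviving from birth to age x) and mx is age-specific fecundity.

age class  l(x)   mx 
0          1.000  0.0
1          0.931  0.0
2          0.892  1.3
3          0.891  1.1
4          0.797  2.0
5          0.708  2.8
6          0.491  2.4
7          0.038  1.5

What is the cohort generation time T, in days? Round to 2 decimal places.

4.17

lx·mx: 0, 0, 1.1596, 0.9801, 1.594, 1.9824, 1.1784, 0.057 → R0 = 6.9515
x·lx·mx: 0, 0, 2.3192, 2.9403, 6.376, 9.912, 7.0704, 0.399 → Σ = 29.0169
T = 29.0169 / 6.9515 = 4.174193… → 4.17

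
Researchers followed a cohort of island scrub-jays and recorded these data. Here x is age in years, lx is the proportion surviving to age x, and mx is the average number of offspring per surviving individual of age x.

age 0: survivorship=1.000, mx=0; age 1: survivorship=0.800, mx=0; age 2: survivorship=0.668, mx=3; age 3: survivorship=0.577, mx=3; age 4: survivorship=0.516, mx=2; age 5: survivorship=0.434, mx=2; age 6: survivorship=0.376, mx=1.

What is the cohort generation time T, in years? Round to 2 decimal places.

lx·mx: 0, 0, 2.004, 1.731, 1.032, 0.868, 0.376 → R0 = 6.011
x·lx·mx: 0, 0, 4.008, 5.193, 4.128, 4.34, 2.256 → Σ = 19.925
T = 19.925 / 6.011 = 3.314756… → 3.31

3.31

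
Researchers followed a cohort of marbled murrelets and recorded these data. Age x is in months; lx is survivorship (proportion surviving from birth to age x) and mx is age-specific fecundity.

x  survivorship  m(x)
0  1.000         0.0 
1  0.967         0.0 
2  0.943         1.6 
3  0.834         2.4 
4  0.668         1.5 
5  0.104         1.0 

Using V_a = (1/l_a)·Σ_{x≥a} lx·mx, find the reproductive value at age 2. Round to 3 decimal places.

lx·mx for x ≥ 2: 1.5088, 2.0016, 1.002, 0.104 → sum = 4.6164
V_2 = 4.6164 / l_2 = 4.6164 / 0.943 = 4.89544… → 4.895

4.895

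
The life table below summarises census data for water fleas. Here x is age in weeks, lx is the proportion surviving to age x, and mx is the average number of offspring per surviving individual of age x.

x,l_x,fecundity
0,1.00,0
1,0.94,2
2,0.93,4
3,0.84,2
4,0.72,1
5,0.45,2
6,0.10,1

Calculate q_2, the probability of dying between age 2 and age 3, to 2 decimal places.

0.10

q_2 = (l_2 − l_3) / l_2 = (0.93 − 0.84) / 0.93
     = 0.09 / 0.93 = 0.096774… → 0.10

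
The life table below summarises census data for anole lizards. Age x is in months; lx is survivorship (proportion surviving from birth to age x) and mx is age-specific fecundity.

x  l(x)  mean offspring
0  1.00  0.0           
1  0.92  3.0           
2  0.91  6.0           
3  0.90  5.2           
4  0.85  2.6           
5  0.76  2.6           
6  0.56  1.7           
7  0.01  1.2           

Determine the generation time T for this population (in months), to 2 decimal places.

lx·mx: 0, 2.76, 5.46, 4.68, 2.21, 1.976, 0.952, 0.012 → R0 = 18.05
x·lx·mx: 0, 2.76, 10.92, 14.04, 8.84, 9.88, 5.712, 0.084 → Σ = 52.236
T = 52.236 / 18.05 = 2.893961… → 2.89

2.89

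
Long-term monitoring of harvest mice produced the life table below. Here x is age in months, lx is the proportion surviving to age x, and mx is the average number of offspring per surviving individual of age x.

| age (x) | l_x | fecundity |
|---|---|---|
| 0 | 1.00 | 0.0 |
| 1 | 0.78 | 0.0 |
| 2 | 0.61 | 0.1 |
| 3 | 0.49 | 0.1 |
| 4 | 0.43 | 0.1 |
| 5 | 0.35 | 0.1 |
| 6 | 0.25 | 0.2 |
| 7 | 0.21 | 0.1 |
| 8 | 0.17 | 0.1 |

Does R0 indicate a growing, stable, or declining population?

R0 = Σ lx·mx = 0 + 0 + 0.061 + 0.049 + 0.043 + 0.035 + 0.05 + 0.021 + 0.017 = 0.276
R0 < 1, so the population is declining.

declining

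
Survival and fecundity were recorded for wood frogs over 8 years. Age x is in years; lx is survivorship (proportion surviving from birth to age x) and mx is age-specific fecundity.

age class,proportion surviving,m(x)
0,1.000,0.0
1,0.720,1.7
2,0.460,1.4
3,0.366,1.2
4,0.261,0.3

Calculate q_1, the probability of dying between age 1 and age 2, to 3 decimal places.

0.361

q_1 = (l_1 − l_2) / l_1 = (0.72 − 0.46) / 0.72
     = 0.26 / 0.72 = 0.361111… → 0.361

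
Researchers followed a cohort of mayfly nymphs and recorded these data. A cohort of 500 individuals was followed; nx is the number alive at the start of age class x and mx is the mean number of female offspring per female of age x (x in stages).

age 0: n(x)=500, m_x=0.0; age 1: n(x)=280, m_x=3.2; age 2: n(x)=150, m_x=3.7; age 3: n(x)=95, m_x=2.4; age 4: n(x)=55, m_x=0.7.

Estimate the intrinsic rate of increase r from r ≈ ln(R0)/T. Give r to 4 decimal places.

lx = nx/n0 = nx/500: 1, 0.56, 0.3, 0.19, 0.11
R0 = Σ lx·mx = 0 + 1.792 + 1.11 + 0.456 + 0.077 = 3.435
Σ x·lx·mx = 5.688; T = 5.688/3.435 = 1.6559…
r ≈ ln(R0)/T = ln(3.435)/1.6559… = 0.745226… → 0.7452

0.7452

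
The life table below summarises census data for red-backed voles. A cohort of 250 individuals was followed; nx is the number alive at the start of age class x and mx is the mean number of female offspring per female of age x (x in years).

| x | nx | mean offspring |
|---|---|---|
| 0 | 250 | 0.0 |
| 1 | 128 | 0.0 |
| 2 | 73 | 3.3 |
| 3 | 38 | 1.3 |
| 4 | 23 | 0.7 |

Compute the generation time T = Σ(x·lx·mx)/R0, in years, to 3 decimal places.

lx = nx/n0 = nx/250: 1, 0.512, 0.292, 0.152, 0.092
lx·mx: 0, 0, 0.9636, 0.1976, 0.0644 → R0 = 1.2256
x·lx·mx: 0, 0, 1.9272, 0.5928, 0.2576 → Σ = 2.7776
T = 2.7776 / 1.2256 = 2.266319… → 2.266

2.266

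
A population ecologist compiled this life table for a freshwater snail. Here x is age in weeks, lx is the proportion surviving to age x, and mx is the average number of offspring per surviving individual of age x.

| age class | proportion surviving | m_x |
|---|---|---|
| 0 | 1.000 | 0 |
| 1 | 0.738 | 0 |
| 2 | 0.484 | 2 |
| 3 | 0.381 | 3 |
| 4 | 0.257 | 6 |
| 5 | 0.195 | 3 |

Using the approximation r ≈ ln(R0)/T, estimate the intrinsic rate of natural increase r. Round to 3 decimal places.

R0 = Σ lx·mx = 0 + 0 + 0.968 + 1.143 + 1.542 + 0.585 = 4.238
Σ x·lx·mx = 14.458; T = 14.458/4.238 = 3.41151…
r ≈ ln(R0)/T = ln(4.238)/3.41151… = 0.4233… → 0.423

0.423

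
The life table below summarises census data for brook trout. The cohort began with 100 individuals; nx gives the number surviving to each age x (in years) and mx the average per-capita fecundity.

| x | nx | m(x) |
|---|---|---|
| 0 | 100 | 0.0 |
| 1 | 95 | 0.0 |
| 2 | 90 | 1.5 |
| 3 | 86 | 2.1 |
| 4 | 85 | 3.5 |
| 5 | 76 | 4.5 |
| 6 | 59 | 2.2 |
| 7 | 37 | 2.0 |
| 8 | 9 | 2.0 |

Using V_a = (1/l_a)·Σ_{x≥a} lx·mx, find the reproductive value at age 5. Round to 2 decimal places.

lx = nx/n0 = nx/100: 1, 0.95, 0.9, 0.86, 0.85, 0.76, 0.59, 0.37, 0.09
lx·mx for x ≥ 5: 3.42, 1.298, 0.74, 0.18 → sum = 5.638
V_5 = 5.638 / l_5 = 5.638 / 0.76 = 7.418421… → 7.42

7.42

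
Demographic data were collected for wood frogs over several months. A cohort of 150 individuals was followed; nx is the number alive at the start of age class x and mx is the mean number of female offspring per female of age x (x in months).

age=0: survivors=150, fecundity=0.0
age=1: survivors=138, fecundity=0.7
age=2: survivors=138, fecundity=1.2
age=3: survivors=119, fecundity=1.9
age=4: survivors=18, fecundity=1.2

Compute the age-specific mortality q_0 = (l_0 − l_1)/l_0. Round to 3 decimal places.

0.080

lx = nx/n0 = nx/150: 1, 0.92, 0.92, 0.79333…, 0.12
q_0 = (l_0 − l_1) / l_0 = (1 − 0.92) / 1
     = 0.08 / 1 = 0.08 → 0.080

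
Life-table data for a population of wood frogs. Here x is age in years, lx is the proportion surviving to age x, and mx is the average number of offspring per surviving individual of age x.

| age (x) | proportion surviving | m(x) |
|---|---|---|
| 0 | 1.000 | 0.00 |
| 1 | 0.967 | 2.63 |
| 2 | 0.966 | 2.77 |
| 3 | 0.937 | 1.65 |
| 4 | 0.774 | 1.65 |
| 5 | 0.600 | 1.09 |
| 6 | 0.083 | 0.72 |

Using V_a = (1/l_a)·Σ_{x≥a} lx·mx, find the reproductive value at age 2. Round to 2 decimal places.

lx·mx for x ≥ 2: 2.67582, 1.54605, 1.2771, 0.654, 0.05976 → sum = 6.21273
V_2 = 6.21273 / l_2 = 6.21273 / 0.966 = 6.431398… → 6.43

6.43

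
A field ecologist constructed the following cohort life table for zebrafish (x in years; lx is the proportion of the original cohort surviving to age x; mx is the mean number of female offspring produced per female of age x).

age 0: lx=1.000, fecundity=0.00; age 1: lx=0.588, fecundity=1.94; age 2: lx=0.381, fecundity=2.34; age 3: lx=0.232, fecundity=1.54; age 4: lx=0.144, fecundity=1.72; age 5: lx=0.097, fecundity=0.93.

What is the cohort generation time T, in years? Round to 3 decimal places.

lx·mx: 0, 1.14072, 0.89154, 0.35728, 0.24768, 0.09021 → R0 = 2.72743
x·lx·mx: 0, 1.14072, 1.78308, 1.07184, 0.99072, 0.45105 → Σ = 5.43741
T = 5.43741 / 2.72743 = 1.993602… → 1.994

1.994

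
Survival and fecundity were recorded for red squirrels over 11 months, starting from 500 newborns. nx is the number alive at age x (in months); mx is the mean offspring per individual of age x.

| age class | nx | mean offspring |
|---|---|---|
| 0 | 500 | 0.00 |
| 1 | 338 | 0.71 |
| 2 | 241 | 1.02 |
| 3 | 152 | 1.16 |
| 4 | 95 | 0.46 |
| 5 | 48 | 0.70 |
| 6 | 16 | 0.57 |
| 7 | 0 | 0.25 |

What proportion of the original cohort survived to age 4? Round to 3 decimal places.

l_4 = n_4/n_0 = 95/500 = 0.19 → 0.190

0.190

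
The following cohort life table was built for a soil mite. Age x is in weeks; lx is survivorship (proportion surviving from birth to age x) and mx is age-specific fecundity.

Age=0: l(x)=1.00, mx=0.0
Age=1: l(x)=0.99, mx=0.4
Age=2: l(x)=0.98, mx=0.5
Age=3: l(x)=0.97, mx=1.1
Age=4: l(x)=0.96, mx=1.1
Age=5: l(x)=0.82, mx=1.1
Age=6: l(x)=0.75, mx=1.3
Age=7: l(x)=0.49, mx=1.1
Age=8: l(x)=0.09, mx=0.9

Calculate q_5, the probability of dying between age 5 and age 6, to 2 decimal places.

0.09

q_5 = (l_5 − l_6) / l_5 = (0.82 − 0.75) / 0.82
     = 0.07 / 0.82 = 0.085366… → 0.09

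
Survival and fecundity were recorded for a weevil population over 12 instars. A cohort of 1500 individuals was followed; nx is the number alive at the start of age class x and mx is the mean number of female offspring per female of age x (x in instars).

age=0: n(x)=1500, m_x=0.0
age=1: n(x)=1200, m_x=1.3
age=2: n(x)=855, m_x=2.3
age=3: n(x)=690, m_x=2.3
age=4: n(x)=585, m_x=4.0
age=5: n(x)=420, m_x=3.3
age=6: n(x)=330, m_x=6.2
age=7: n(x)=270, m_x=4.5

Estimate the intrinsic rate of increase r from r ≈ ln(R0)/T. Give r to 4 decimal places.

lx = nx/n0 = nx/1500: 1, 0.8, 0.57, 0.46, 0.39, 0.28, 0.22, 0.18
R0 = Σ lx·mx = 0 + 1.04 + 1.311 + 1.058 + 1.56 + 0.924 + 1.364 + 0.81 = 8.067
Σ x·lx·mx = 31.55; T = 31.55/8.067 = 3.911…
r ≈ ln(R0)/T = ln(8.067)/3.911… = 0.533824… → 0.5338

0.5338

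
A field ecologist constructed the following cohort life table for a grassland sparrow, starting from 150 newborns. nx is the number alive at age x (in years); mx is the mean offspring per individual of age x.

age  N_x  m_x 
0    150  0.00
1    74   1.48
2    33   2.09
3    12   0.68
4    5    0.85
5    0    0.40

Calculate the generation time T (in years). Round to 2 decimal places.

1.51

lx = nx/n0 = nx/150: 1, 0.49333…, 0.22, 0.08, 0.03333…, 0
lx·mx: 0, 0.730133…, 0.4598, 0.0544, 0.028333…, 0 → R0 = 1.272667…
x·lx·mx: 0, 0.730133…, 0.9196, 0.1632, 0.113333…, 0 → Σ = 1.926267…
T = 1.926267… / 1.272667… = 1.513567… → 1.51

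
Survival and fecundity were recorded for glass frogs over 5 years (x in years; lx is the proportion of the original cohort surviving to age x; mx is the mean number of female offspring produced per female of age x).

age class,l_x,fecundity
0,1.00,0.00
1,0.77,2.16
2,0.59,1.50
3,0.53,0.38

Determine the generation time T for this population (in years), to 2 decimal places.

1.47

lx·mx: 0, 1.6632, 0.885, 0.2014 → R0 = 2.7496
x·lx·mx: 0, 1.6632, 1.77, 0.6042 → Σ = 4.0374
T = 4.0374 / 2.7496 = 1.468359… → 1.47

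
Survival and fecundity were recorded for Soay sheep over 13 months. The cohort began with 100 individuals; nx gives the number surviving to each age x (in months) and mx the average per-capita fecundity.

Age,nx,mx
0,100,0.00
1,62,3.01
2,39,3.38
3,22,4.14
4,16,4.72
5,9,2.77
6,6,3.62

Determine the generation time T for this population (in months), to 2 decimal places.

lx = nx/n0 = nx/100: 1, 0.62, 0.39, 0.22, 0.16, 0.09, 0.06
lx·mx: 0, 1.8662, 1.3182, 0.9108, 0.7552, 0.2493, 0.2172 → R0 = 5.3169
x·lx·mx: 0, 1.8662, 2.6364, 2.7324, 3.0208, 1.2465, 1.3032 → Σ = 12.8055
T = 12.8055 / 5.3169 = 2.408452… → 2.41

2.41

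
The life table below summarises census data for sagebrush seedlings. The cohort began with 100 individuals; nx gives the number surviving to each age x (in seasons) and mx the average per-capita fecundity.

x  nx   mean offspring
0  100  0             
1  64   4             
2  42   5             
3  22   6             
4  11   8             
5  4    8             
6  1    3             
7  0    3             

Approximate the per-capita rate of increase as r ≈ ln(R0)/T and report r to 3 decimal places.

0.889

lx = nx/n0 = nx/100: 1, 0.64, 0.42, 0.22, 0.11, 0.04, 0.01, 0
R0 = Σ lx·mx = 0 + 2.56 + 2.1 + 1.32 + 0.88 + 0.32 + 0.03 + 0 = 7.21
Σ x·lx·mx = 16.02; T = 16.02/7.21 = 2.22191…
r ≈ ln(R0)/T = ln(7.21)/2.22191… = 0.88908… → 0.889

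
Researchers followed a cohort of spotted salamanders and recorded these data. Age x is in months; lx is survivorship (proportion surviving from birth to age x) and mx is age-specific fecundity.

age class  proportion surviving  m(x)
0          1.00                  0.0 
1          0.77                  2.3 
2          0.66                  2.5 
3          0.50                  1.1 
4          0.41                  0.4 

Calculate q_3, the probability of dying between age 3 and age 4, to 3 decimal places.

q_3 = (l_3 − l_4) / l_3 = (0.5 − 0.41) / 0.5
     = 0.09 / 0.5 = 0.18 → 0.180

0.180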